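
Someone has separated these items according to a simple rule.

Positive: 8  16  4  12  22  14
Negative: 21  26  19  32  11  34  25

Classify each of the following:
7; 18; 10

The simplest hypothesis consistent with all the labels is: even AND at most 22.

Negative, Positive, Positive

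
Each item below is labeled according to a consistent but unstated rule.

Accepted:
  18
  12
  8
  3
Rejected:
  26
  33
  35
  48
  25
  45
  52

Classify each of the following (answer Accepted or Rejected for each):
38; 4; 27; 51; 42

Rejected, Accepted, Rejected, Rejected, Rejected

Every 'Accepted' example satisfies: at most 18. None of the 'Rejected' examples do.
38: 38 > 18 — lacks this property, so Rejected. 4: 4 ≤ 18 — fits, so Accepted. 27: 27 > 18 — lacks this property, so Rejected. 51: 51 > 18 — lacks this property, so Rejected. 42: 42 > 18 — lacks this property, so Rejected.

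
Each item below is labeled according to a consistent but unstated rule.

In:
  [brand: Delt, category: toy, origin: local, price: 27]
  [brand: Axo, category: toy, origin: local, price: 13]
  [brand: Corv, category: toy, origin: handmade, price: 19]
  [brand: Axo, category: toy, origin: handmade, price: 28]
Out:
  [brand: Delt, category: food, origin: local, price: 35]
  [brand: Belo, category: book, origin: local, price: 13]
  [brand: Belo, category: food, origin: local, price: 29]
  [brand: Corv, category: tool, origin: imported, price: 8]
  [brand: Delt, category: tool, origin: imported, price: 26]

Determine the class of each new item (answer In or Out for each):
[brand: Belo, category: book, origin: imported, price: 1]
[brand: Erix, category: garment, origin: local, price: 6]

Out, Out

Rule: category is toy. This holds for each 'In' example and fails for each 'Out' one.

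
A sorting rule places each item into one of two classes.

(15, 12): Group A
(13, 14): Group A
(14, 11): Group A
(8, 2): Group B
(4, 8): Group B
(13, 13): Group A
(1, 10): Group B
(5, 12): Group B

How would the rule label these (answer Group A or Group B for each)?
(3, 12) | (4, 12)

The rule appears to be: sum ≥ 25.
(3, 12): Group B (3+12 = 15). (4, 12): Group B (4+12 = 16).

Group B, Group B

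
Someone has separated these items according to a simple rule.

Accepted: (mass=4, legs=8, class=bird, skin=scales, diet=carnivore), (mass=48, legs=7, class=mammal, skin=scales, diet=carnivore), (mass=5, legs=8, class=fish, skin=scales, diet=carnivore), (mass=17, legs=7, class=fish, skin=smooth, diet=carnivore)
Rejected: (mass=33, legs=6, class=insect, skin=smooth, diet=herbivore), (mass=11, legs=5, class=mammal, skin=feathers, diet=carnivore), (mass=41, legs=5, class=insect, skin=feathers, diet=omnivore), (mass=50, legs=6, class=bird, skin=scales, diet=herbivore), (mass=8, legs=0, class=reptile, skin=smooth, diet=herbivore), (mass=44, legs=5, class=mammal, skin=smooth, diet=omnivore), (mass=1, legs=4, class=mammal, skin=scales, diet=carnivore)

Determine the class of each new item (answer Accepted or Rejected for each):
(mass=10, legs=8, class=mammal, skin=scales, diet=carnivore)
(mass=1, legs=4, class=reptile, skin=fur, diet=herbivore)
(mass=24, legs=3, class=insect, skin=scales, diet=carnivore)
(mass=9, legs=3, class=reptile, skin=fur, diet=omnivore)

Accepted, Rejected, Rejected, Rejected

The rule appears to be: legs ≥ 7.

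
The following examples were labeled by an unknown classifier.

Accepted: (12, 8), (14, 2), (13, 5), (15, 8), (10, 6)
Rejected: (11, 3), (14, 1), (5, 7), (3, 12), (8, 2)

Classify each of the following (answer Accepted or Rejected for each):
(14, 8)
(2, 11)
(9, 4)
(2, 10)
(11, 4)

The common property of the 'Accepted' items is: sum ≥ 16. No 'Rejected' item has it.

Accepted, Rejected, Rejected, Rejected, Rejected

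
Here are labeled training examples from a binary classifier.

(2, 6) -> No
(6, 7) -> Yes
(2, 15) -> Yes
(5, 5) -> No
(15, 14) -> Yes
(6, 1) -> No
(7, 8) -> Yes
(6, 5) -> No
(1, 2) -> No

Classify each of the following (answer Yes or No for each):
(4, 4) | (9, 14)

No, Yes

The pattern is that an item is 'Yes' exactly when: sum ≥ 13.
(4, 4): No (4+4 = 8).
(9, 14): Yes (9+14 = 23).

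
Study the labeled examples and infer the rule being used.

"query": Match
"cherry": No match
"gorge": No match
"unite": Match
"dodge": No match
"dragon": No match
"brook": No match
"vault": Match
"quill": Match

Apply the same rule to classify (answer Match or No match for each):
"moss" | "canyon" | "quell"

No match, No match, Match

The common property of the 'Match' items is: contains 'u'. No 'No match' item has it.
"moss" → no 'u' → No match. "canyon" → no 'u' → No match. "quell" → has 'u' → Match.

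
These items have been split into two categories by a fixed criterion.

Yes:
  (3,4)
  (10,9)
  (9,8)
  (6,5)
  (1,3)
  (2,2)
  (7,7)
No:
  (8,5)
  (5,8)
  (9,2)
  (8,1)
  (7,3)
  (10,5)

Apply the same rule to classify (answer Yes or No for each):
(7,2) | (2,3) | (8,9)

No, Yes, Yes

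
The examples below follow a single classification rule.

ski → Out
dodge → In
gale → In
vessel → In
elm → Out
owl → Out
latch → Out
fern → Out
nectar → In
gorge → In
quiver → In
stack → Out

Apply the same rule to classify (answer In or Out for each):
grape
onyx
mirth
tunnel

In, Out, Out, In

A rule that fits every label: has ≥ 2 vowels — true of each 'In' example, false of each 'Out' one.
In: grape, since 2 vowels. Out: onyx, since 1 vowel. Out: mirth, since 1 vowel. In: tunnel, since 2 vowels.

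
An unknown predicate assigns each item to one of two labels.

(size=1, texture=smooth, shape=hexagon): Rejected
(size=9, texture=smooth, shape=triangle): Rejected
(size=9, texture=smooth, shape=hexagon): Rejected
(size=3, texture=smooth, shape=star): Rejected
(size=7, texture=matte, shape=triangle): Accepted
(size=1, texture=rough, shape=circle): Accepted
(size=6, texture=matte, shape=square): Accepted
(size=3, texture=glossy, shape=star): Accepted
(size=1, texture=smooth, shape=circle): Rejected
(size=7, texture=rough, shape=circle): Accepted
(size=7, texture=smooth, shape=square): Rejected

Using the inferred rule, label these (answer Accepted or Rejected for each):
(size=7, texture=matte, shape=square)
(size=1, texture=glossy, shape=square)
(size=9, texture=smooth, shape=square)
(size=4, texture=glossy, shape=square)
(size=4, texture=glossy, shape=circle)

Accepted, Accepted, Rejected, Accepted, Accepted

Comparing the two groups points to one rule — texture is not smooth.
(size=7, texture=matte, shape=square) — texture is matte, hence Accepted. (size=1, texture=glossy, shape=square) — texture is glossy, hence Accepted. (size=9, texture=smooth, shape=square) — texture is smooth, hence Rejected. (size=4, texture=glossy, shape=square) — texture is glossy, hence Accepted. (size=4, texture=glossy, shape=circle) — texture is glossy, hence Accepted.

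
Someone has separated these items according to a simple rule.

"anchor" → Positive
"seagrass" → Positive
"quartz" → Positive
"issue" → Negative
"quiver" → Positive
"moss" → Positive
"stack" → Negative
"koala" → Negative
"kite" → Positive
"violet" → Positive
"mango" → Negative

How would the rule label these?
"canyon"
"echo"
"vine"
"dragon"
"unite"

Positive, Positive, Positive, Positive, Negative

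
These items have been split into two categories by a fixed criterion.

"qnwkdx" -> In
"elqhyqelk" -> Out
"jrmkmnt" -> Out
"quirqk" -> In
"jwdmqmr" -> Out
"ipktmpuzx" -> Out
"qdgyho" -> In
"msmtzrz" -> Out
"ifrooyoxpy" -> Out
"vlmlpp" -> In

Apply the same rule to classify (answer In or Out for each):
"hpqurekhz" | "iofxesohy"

Comparing the two groups points to one rule — length 6.
"hpqurekhz" — length 9, hence Out. "iofxesohy" — length 9, hence Out.

Out, Out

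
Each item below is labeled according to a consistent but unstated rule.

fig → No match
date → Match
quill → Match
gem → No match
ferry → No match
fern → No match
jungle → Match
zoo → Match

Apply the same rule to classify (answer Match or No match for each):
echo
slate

All 'Match' examples share one property — has ≥ 2 vowels — and every 'No match' example lacks it.
echo: 2 vowels — has this property, so Match. slate: 2 vowels — has this property, so Match.

Match, Match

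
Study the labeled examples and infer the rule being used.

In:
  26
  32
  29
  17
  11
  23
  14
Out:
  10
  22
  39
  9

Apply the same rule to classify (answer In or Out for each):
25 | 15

The pattern is that an item is 'In' exactly when: ≡ 2 (mod 3).
25: Out (25 mod 3 = 1). 15: Out (15 mod 3 = 0).

Out, Out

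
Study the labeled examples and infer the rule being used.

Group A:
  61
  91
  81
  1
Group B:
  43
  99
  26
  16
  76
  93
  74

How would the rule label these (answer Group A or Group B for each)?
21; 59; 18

The distinguishing property — ends in digit 1 — holds for all the 'Group A' cases and none of the 'Group B' cases.
21 → last digit 1 → Group A. 59 → last digit 9 → Group B. 18 → last digit 8 → Group B.

Group A, Group B, Group B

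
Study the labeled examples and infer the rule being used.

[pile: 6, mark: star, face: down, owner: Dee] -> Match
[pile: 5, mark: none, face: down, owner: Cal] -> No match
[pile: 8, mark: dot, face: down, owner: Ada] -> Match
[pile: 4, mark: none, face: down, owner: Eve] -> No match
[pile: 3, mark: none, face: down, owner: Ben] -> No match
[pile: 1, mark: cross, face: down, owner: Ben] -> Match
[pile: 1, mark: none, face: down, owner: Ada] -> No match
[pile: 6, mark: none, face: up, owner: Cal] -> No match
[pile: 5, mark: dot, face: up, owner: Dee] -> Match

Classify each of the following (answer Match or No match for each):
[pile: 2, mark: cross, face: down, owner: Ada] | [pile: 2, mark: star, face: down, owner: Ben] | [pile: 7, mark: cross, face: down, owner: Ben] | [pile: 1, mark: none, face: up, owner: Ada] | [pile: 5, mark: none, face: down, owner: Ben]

Match, Match, Match, No match, No match

One predicate separates the groups cleanly: mark is not none.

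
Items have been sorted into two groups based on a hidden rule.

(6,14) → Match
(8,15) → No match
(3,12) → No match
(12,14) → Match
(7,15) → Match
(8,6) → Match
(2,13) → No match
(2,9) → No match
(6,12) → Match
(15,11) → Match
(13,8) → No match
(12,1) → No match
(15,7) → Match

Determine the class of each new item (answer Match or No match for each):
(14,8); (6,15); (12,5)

Match, No match, No match

Checking candidate rules against both groups, what survives is: sum is even.
(14,8): Match (14+8 = 22). (6,15): No match (6+15 = 21). (12,5): No match (12+5 = 17).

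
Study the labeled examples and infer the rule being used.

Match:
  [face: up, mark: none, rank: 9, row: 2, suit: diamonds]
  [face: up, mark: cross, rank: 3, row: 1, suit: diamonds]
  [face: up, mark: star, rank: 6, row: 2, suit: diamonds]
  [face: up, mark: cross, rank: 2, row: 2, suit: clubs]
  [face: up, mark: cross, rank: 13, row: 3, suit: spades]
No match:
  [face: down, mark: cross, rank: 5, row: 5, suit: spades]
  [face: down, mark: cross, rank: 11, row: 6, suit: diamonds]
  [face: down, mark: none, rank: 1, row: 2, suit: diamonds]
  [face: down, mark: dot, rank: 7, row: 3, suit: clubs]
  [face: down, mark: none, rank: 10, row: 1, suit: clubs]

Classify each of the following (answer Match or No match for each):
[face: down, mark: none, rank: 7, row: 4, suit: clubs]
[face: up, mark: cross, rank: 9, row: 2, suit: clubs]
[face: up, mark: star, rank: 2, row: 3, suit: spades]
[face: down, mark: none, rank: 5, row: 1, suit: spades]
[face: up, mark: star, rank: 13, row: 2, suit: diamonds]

No match, Match, Match, No match, Match

One predicate separates the groups cleanly: face is up.
[face: down, mark: none, rank: 7, row: 4, suit: clubs]: face is down — doesn't qualify, so No match.
[face: up, mark: cross, rank: 9, row: 2, suit: clubs]: face is up — meets the rule, so Match.
[face: up, mark: star, rank: 2, row: 3, suit: spades]: face is up — meets the rule, so Match.
[face: down, mark: none, rank: 5, row: 1, suit: spades]: face is down — doesn't qualify, so No match.
[face: up, mark: star, rank: 13, row: 2, suit: diamonds]: face is up — meets the rule, so Match.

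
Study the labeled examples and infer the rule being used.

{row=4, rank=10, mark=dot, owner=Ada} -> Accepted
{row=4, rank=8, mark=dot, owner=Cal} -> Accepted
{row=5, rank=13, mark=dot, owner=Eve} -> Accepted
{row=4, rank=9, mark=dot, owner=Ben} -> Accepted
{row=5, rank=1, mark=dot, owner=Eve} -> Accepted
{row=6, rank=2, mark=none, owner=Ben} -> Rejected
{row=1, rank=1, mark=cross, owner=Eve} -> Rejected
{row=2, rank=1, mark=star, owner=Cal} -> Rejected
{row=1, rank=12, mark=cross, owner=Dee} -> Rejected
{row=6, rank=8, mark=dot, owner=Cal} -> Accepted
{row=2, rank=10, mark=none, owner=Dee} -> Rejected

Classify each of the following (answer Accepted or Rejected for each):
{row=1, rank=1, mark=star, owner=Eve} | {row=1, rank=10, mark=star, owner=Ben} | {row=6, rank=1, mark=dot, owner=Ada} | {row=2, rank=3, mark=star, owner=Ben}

One predicate separates the groups cleanly: mark is dot.
{row=1, rank=1, mark=star, owner=Eve}: mark is star — does not fit, so Rejected. {row=1, rank=10, mark=star, owner=Ben}: mark is star — does not fit, so Rejected. {row=6, rank=1, mark=dot, owner=Ada}: mark is dot — fits, so Accepted. {row=2, rank=3, mark=star, owner=Ben}: mark is star — does not fit, so Rejected.

Rejected, Rejected, Accepted, Rejected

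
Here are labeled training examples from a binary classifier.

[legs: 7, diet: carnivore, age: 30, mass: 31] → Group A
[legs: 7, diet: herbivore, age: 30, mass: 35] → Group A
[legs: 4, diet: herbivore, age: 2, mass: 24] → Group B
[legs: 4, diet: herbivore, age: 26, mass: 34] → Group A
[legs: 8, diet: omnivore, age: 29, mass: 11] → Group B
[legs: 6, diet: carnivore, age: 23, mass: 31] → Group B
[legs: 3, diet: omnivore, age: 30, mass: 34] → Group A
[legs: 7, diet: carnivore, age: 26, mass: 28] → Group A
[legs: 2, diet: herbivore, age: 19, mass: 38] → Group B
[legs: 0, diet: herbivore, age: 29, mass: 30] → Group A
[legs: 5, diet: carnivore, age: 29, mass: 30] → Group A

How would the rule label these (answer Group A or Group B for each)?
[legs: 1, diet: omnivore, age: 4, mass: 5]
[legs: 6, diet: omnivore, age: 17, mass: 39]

Group B, Group B

'Group A' ⟺ legs ≤ 7 AND age ≥ 26.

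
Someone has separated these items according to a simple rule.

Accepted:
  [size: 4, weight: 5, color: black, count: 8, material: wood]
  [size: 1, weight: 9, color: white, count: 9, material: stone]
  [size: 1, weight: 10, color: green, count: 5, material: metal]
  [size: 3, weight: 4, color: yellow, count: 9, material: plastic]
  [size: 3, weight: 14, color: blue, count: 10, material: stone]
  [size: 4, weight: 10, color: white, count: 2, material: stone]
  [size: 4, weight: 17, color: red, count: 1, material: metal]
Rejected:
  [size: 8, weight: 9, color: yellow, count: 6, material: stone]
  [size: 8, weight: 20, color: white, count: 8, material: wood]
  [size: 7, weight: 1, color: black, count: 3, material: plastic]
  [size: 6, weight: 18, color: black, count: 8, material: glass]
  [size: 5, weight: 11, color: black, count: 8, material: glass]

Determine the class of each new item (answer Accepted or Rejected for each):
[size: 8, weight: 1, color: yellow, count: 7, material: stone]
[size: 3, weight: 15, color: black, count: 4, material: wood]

One predicate separates the groups cleanly: size ≤ 4.
[size: 8, weight: 1, color: yellow, count: 7, material: stone] → size = 8 → Rejected. [size: 3, weight: 15, color: black, count: 4, material: wood] → size = 3 → Accepted.

Rejected, Accepted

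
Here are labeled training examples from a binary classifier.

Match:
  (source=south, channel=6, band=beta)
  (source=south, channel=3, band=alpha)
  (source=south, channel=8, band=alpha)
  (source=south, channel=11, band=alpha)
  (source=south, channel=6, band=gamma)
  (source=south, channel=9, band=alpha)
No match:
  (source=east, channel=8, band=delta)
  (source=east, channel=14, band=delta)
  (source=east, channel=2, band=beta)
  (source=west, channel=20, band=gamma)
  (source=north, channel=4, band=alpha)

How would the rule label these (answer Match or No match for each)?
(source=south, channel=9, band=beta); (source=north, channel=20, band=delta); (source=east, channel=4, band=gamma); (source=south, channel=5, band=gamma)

Match, No match, No match, Match

Rule: source is south. This holds for each 'Match' example and fails for each 'No match' one.
(source=south, channel=9, band=beta) → source is south → Match. (source=north, channel=20, band=delta) → source is north → No match. (source=east, channel=4, band=gamma) → source is east → No match. (source=south, channel=5, band=gamma) → source is south → Match.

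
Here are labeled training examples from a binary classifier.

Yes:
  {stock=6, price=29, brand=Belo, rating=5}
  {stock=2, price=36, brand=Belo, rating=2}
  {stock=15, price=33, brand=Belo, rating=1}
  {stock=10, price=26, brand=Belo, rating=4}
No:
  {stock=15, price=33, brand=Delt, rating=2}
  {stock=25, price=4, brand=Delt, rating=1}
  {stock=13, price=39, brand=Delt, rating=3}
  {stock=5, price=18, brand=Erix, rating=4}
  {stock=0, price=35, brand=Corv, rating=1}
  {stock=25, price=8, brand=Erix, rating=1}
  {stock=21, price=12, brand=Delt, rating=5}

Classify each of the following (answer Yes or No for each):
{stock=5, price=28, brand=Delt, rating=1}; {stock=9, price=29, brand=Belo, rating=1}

No, Yes

Every 'Yes' example satisfies: brand is Belo. None of the 'No' examples do.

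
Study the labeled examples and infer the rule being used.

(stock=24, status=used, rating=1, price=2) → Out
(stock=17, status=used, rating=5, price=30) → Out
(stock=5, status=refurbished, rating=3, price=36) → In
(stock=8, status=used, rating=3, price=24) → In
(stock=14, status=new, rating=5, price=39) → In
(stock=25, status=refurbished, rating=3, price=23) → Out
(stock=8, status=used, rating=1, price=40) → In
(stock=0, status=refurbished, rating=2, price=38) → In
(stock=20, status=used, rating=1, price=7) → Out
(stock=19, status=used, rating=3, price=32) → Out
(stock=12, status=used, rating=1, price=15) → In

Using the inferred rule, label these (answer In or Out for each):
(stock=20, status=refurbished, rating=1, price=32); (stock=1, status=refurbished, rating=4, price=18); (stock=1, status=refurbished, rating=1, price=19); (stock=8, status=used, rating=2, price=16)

Out, In, In, In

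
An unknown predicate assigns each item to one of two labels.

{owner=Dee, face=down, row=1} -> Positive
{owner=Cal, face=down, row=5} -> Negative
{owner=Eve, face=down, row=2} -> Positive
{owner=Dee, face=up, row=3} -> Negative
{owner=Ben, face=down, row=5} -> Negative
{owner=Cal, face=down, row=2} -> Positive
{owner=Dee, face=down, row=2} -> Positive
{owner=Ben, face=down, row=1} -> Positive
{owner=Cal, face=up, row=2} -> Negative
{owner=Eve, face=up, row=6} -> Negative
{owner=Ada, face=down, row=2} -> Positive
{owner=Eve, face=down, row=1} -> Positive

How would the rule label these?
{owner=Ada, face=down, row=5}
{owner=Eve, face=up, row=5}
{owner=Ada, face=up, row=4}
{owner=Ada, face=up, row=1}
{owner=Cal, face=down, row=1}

The classifier is using: face is down AND row ≤ 2.

Negative, Negative, Negative, Negative, Positive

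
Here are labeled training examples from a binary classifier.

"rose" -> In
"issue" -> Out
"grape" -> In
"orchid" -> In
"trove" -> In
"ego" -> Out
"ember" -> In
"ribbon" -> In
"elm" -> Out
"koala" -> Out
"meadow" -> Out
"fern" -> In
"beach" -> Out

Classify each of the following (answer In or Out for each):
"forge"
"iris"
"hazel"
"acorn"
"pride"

In, In, Out, In, In

'In' ⟺ contains 'r'.
"forge" → has 'r' → In.
"iris" → has 'r' → In.
"hazel" → no 'r' → Out.
"acorn" → has 'r' → In.
"pride" → has 'r' → In.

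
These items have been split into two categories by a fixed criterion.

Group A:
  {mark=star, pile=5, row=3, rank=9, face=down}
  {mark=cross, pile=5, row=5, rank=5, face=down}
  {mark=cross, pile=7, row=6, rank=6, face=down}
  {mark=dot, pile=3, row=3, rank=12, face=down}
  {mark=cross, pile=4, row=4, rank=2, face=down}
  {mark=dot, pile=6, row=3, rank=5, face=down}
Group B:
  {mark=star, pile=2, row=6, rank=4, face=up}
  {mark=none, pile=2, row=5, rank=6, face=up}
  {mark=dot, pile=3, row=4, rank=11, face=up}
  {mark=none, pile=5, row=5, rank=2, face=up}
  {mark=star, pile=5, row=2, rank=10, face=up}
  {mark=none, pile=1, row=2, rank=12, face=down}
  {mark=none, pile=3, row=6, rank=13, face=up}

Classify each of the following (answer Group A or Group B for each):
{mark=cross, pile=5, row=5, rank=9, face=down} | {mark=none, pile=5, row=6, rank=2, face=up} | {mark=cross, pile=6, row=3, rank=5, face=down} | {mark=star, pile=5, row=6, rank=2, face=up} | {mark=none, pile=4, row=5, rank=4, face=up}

Group A, Group B, Group A, Group B, Group B

The classifier is using: face is down AND row ≥ 3.
Group A: {mark=cross, pile=5, row=5, rank=9, face=down}, since face is down, row = 5.
Group B: {mark=none, pile=5, row=6, rank=2, face=up}, since face is up, row = 6.
Group A: {mark=cross, pile=6, row=3, rank=5, face=down}, since face is down, row = 3.
Group B: {mark=star, pile=5, row=6, rank=2, face=up}, since face is up, row = 6.
Group B: {mark=none, pile=4, row=5, rank=4, face=up}, since face is up, row = 5.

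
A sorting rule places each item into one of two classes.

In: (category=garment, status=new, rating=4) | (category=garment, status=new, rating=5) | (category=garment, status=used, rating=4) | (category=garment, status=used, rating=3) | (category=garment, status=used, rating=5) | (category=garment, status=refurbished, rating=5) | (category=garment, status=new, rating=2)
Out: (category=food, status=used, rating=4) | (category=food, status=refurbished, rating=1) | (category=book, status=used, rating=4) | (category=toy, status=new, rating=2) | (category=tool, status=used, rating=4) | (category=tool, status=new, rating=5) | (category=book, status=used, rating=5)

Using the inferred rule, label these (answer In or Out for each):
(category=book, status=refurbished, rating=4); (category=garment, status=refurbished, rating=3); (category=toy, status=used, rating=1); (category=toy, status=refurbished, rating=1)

One predicate separates the groups cleanly: category is garment.
(category=book, status=refurbished, rating=4): category is book — does not satisfy this, so Out.
(category=garment, status=refurbished, rating=3): category is garment — checks out, so In.
(category=toy, status=used, rating=1): category is toy — does not satisfy this, so Out.
(category=toy, status=refurbished, rating=1): category is toy — does not satisfy this, so Out.

Out, In, Out, Out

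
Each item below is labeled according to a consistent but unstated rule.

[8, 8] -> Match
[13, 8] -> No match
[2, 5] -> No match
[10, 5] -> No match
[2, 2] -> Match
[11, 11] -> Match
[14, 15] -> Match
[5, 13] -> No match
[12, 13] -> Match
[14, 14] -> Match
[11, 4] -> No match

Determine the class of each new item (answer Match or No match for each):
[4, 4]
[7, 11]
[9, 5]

The classifier is using: |first − second| ≤ 1.
[4, 4]: Match (|4−4| = 0).
[7, 11]: No match (|7−11| = 4).
[9, 5]: No match (|9−5| = 4).

Match, No match, No match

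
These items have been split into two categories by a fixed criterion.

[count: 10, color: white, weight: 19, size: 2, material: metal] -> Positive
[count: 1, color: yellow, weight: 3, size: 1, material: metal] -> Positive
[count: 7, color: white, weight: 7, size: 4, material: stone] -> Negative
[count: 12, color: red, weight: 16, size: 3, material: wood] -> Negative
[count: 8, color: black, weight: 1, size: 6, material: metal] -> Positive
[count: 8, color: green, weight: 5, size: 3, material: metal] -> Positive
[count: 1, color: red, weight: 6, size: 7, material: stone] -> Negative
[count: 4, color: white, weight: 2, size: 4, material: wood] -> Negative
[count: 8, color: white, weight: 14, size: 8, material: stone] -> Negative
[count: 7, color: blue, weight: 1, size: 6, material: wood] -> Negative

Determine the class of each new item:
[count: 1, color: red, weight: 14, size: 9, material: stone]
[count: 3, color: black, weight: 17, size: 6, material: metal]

Negative, Positive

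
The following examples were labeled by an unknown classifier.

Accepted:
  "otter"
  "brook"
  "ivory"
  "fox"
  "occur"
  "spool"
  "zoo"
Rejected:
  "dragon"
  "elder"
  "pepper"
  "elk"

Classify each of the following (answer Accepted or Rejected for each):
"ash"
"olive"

The pattern is that an item is 'Accepted' exactly when: odd length AND contains 'o'.
Rejected: "ash", since length 3, no 'o'. Accepted: "olive", since length 5, has 'o'.

Rejected, Accepted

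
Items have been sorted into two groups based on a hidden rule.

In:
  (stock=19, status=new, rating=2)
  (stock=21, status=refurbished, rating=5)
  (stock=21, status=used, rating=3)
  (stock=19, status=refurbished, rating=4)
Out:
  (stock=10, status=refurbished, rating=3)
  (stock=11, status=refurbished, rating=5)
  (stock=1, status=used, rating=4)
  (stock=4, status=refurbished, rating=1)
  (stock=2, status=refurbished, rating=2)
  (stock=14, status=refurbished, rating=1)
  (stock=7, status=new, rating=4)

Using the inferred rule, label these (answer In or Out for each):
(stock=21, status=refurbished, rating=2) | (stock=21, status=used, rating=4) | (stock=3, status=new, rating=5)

A rule that fits every label: stock ≥ 19 — true of each 'In' example, false of each 'Out' one.

In, In, Out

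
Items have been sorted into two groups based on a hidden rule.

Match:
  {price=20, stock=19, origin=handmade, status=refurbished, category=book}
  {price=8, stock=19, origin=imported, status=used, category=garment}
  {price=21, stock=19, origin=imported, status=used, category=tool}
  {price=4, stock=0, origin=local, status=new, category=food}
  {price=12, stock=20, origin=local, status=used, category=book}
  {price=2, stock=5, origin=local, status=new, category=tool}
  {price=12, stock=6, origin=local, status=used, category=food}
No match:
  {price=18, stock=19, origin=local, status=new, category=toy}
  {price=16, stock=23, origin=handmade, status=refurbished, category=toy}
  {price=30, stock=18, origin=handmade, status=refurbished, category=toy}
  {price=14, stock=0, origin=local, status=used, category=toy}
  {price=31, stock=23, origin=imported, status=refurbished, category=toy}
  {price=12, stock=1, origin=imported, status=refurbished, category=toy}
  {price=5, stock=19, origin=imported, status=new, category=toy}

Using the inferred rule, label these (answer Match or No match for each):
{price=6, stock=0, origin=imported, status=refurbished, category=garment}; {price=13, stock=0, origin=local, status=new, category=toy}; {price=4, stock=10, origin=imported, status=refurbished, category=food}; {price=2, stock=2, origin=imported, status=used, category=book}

The rule appears to be: category is not toy.
{price=6, stock=0, origin=imported, status=refurbished, category=garment} → category is garment → Match. {price=13, stock=0, origin=local, status=new, category=toy} → category is toy → No match. {price=4, stock=10, origin=imported, status=refurbished, category=food} → category is food → Match. {price=2, stock=2, origin=imported, status=used, category=book} → category is book → Match.

Match, No match, Match, Match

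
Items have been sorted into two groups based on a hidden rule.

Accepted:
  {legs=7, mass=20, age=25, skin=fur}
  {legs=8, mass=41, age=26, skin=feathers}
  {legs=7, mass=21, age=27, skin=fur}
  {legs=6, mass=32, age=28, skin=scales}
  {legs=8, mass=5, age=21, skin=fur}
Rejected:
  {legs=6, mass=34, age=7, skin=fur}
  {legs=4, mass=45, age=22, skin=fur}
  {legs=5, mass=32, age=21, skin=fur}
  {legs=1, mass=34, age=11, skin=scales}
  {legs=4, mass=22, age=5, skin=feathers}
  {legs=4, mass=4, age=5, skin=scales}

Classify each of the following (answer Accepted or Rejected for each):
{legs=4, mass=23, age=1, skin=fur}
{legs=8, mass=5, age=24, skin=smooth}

The pattern is that an item is 'Accepted' exactly when: legs ≥ 6 AND age ≥ 11.
{legs=4, mass=23, age=1, skin=fur}: legs = 4, age = 1 — does not fit, so Rejected. {legs=8, mass=5, age=24, skin=smooth}: legs = 8, age = 24 — qualifies, so Accepted.

Rejected, Accepted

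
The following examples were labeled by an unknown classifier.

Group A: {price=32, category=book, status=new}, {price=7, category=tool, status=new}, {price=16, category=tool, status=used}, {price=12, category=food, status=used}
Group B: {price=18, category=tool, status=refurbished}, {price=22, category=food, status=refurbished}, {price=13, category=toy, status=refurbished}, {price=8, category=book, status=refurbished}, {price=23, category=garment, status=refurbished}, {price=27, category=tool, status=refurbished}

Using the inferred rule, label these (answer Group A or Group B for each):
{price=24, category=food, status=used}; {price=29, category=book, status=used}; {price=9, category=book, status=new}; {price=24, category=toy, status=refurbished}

Group A, Group A, Group A, Group B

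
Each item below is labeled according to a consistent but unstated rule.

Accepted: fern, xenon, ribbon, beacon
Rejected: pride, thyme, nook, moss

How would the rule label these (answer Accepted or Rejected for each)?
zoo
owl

The common property of the 'Accepted' items is: ends with 'n'. No 'Rejected' item has it.
zoo: ends with 'o' — lacks this property, so Rejected. owl: ends with 'l' — lacks this property, so Rejected.

Rejected, Rejected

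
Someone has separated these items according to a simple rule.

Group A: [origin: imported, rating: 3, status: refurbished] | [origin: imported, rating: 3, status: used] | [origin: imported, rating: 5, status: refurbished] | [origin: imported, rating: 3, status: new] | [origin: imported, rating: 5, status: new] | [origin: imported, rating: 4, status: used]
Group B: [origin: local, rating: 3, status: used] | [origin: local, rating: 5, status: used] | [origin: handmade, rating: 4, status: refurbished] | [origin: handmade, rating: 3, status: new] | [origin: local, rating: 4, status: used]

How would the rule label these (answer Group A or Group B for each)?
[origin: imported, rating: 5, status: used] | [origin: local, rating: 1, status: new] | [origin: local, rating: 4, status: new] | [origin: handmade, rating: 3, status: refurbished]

The classifier is using: origin is imported.
[origin: imported, rating: 5, status: used]: Group A (origin is imported). [origin: local, rating: 1, status: new]: Group B (origin is local). [origin: local, rating: 4, status: new]: Group B (origin is local). [origin: handmade, rating: 3, status: refurbished]: Group B (origin is handmade).

Group A, Group B, Group B, Group B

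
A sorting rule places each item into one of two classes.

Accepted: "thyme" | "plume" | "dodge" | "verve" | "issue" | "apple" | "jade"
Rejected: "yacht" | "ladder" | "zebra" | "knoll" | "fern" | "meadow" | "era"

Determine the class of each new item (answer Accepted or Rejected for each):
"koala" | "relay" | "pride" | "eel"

Rejected, Rejected, Accepted, Rejected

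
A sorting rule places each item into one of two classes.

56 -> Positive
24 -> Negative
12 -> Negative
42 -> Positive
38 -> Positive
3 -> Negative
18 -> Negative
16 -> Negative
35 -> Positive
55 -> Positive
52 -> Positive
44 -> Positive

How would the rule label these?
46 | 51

Positive, Positive

Rule: at least 35. This holds for each 'Positive' example and fails for each 'Negative' one.
46 → 46 ≥ 35 → Positive.
51 → 51 ≥ 35 → Positive.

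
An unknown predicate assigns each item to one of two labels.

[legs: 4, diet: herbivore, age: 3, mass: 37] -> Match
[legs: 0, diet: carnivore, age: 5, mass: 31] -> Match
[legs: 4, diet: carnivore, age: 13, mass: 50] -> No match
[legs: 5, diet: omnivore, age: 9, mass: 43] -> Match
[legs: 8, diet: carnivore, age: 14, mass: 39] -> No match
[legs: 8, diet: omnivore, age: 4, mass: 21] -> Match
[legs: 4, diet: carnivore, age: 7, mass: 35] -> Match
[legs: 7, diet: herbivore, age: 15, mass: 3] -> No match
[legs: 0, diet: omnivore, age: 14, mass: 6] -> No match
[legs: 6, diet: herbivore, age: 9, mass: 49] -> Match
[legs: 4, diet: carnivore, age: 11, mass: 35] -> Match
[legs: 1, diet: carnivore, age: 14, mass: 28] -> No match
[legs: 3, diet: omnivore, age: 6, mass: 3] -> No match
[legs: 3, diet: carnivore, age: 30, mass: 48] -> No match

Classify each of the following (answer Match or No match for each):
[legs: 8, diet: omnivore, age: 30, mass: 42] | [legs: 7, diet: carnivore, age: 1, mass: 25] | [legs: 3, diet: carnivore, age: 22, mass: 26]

'Match' ⟺ mass ≥ 6 AND age ≤ 11.
[legs: 8, diet: omnivore, age: 30, mass: 42]: mass = 42, age = 30, fails the rule → No match. [legs: 7, diet: carnivore, age: 1, mass: 25]: mass = 25, age = 1, meets the rule → Match. [legs: 3, diet: carnivore, age: 22, mass: 26]: mass = 26, age = 22, fails the rule → No match.

No match, Match, No match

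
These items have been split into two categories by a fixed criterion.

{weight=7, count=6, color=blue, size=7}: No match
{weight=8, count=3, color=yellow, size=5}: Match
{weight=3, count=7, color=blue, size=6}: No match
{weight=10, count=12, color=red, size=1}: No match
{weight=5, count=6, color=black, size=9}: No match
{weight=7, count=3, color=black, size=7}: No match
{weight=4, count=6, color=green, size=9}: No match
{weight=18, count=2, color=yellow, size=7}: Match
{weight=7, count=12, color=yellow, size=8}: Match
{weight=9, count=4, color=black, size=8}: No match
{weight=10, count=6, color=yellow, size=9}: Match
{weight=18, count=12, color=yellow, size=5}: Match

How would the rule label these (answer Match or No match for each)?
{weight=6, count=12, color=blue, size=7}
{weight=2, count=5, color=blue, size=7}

No match, No match

The pattern is that an item is 'Match' exactly when: color is yellow.
{weight=6, count=12, color=blue, size=7} — color is blue, hence No match. {weight=2, count=5, color=blue, size=7} — color is blue, hence No match.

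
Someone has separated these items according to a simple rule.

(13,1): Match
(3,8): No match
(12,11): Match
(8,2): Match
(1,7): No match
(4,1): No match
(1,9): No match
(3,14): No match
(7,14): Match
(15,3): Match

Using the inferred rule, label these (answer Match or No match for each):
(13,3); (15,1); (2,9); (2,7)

Match, Match, No match, No match

A rule that fits every label: first ≥ 7 — true of each 'Match' example, false of each 'No match' one.
Match: (13,3), since first 13.
Match: (15,1), since first 15.
No match: (2,9), since first 2.
No match: (2,7), since first 2.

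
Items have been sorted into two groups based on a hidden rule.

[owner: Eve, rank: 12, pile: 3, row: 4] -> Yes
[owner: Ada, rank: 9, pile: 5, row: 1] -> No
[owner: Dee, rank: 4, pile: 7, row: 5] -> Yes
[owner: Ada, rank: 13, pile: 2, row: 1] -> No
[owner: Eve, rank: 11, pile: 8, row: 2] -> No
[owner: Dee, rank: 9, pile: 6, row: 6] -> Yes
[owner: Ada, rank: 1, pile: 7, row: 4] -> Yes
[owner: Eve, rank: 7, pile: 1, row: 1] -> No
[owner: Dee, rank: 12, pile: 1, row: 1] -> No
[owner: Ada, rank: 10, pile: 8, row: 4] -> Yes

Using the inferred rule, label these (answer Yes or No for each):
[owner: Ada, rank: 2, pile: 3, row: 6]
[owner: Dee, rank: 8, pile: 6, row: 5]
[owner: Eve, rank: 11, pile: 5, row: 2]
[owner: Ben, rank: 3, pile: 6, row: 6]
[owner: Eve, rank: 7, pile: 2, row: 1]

Yes, Yes, No, Yes, No

One predicate separates the groups cleanly: row ≥ 4.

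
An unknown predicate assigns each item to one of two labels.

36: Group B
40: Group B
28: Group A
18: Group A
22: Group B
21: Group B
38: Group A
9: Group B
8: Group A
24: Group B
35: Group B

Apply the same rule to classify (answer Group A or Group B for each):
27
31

Group B, Group B

Rule: ends in digit 8. This holds for each 'Group A' example and fails for each 'Group B' one.
27 → last digit 7 → Group B.
31 → last digit 1 → Group B.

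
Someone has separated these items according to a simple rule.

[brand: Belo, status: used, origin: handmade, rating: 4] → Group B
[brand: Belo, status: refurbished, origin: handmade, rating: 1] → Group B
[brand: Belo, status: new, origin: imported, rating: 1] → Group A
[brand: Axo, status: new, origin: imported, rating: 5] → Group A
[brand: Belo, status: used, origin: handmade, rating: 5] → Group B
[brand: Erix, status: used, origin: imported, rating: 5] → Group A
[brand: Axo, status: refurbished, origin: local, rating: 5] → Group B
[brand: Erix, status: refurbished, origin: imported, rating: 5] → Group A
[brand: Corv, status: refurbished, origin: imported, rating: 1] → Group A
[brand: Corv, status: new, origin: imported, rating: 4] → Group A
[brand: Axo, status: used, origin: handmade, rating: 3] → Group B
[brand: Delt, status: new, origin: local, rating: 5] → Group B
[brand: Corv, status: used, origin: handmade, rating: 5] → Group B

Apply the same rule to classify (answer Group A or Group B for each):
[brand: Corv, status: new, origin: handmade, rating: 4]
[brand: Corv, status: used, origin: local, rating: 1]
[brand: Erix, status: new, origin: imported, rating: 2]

One predicate separates the groups cleanly: origin is imported.
[brand: Corv, status: new, origin: handmade, rating: 4] → origin is handmade → Group B. [brand: Corv, status: used, origin: local, rating: 1] → origin is local → Group B. [brand: Erix, status: new, origin: imported, rating: 2] → origin is imported → Group A.

Group B, Group B, Group A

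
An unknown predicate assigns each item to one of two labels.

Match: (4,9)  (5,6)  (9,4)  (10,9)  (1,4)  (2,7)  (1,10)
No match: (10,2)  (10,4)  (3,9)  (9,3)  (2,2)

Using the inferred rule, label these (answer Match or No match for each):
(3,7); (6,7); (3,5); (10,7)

Checking candidate rules against both groups, what survives is: sum is odd.
(3,7): No match (3+7 = 10).
(6,7): Match (6+7 = 13).
(3,5): No match (3+5 = 8).
(10,7): Match (10+7 = 17).

No match, Match, No match, Match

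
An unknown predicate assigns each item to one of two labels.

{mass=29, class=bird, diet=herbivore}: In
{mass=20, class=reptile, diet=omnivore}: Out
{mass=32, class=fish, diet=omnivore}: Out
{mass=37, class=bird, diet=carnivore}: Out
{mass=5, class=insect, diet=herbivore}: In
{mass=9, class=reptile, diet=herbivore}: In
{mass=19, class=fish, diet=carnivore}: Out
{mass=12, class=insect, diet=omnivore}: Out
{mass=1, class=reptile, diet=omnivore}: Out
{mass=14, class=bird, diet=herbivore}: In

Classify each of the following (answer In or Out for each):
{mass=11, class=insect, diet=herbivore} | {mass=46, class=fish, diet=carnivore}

In, Out

One predicate separates the groups cleanly: diet is herbivore.
{mass=11, class=insect, diet=herbivore} — diet is herbivore, hence In. {mass=46, class=fish, diet=carnivore} — diet is carnivore, hence Out.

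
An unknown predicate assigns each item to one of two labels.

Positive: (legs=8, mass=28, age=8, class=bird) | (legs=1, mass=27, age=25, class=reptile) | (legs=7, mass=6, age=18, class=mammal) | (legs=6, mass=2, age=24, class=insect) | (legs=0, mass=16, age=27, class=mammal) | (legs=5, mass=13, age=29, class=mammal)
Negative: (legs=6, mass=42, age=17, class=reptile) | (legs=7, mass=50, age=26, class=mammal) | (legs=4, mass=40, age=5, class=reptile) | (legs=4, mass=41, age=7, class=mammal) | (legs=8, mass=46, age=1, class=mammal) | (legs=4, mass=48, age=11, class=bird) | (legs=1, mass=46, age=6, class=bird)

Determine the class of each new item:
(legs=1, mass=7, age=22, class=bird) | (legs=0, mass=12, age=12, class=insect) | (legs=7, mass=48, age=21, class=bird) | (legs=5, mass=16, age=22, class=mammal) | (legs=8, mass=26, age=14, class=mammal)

One predicate separates the groups cleanly: mass ≤ 28.
(legs=1, mass=7, age=22, class=bird) → mass = 7 → Positive.
(legs=0, mass=12, age=12, class=insect) → mass = 12 → Positive.
(legs=7, mass=48, age=21, class=bird) → mass = 48 → Negative.
(legs=5, mass=16, age=22, class=mammal) → mass = 16 → Positive.
(legs=8, mass=26, age=14, class=mammal) → mass = 26 → Positive.

Positive, Positive, Negative, Positive, Positive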